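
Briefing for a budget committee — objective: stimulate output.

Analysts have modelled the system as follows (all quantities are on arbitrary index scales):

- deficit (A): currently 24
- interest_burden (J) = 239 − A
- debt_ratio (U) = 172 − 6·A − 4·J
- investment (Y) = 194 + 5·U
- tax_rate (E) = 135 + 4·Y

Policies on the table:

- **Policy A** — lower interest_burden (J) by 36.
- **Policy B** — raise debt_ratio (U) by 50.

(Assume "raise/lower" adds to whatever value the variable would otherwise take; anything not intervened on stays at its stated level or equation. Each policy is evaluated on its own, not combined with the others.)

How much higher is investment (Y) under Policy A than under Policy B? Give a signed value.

470

Policy A (J − 36):
  A = 24
  J = 239 − 24 (−36 from intervention) = 179
  U = 172 − 6·24 − 4·179 = -688
  Y = 194 + 5·(-688) = -3246
Policy B (U + 50):
  A = 24
  J = 239 − 24 = 215
  U = 172 − 6·24 − 4·215 (+50 from intervention) = -782
  Y = 194 + 5·(-782) = -3716
Y: -3246 − (-3716) = 470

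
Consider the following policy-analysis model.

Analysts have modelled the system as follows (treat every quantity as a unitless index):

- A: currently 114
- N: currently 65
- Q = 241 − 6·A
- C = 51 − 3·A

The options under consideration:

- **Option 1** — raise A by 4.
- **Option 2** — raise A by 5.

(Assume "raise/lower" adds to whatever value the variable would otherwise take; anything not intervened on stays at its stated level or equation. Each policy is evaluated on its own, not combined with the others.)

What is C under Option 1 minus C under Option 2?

3

Option 1 (A + 4):
  A = 114 + 4 = 118
  C = 51 − 3·118 = -303
Option 2 (A + 5):
  A = 114 + 5 = 119
  C = 51 − 3·119 = -306
C: -303 − (-306) = 3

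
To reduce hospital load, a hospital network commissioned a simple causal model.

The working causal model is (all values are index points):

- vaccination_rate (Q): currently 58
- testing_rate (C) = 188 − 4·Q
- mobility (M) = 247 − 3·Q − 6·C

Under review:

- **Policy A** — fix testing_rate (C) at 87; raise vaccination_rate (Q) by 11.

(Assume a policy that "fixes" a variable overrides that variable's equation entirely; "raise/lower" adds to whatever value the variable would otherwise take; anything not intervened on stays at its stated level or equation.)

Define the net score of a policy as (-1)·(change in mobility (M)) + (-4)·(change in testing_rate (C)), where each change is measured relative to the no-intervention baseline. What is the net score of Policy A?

295

Baseline:
  Q = 58
  C = 188 − 4·58 = -44
  M = 247 − 3·58 − 6·(-44) = 337
Policy A (C := 87, Q + 11):
  Q = 58 + 11 = 69
  C = 87
  M = 247 − 3·69 − 6·87 = -482
ΔM = -482 − 337 = -819; ΔC = 87 − (-44) = 131
Score = (-1)·(-819) + (-4)·131 = 295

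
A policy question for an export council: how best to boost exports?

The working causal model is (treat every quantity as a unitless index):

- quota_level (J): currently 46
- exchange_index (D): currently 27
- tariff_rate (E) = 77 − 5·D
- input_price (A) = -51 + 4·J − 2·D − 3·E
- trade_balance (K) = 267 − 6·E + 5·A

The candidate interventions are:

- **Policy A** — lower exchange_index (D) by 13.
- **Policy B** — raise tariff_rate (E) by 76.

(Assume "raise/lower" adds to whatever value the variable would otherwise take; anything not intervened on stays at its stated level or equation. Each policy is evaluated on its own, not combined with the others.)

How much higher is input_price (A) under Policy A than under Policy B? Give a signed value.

59

Policy A (D − 13):
  J = 46
  D = 27 − 13 = 14
  E = 77 − 5·14 = 7
  A = -51 + 4·46 − 2·14 − 3·7 = 84
Policy B (E + 76):
  J = 46
  D = 27
  E = 77 − 5·27 (+76 from intervention) = 18
  A = -51 + 4·46 − 2·27 − 3·18 = 25
A: 84 − 25 = 59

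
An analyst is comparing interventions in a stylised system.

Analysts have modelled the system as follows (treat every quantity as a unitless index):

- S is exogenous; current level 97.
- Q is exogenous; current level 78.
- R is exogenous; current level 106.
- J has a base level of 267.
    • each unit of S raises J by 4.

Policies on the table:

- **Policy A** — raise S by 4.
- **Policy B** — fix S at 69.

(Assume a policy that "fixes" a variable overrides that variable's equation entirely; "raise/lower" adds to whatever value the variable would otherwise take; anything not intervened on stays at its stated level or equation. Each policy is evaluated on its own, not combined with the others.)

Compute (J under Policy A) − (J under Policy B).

Policy A (S + 4):
  S = 97 + 4 = 101
  J = 267 + 4·101 = 671
Policy B (S := 69):
  S = 69
  J = 267 + 4·69 = 543
J: 671 − 543 = 128

128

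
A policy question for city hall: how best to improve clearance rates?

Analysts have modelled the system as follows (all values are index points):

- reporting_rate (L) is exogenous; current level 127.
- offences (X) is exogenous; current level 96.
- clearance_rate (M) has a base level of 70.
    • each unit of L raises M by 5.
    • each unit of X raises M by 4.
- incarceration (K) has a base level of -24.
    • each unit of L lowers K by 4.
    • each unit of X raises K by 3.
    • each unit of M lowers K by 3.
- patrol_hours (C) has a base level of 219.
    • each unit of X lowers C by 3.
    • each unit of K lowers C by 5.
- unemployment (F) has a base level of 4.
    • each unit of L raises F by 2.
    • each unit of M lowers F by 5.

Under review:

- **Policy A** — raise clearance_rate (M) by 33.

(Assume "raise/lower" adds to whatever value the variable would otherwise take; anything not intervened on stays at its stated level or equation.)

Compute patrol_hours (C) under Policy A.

Policy A (M + 33):
  L = 127
  X = 96
  M = 70 + 5·127 + 4·96 (+33 from intervention) = 1122
  K = -24 − 4·127 + 3·96 − 3·1122 = -3610
  C = 219 − 3·96 − 5·(-3610) = 17981

17981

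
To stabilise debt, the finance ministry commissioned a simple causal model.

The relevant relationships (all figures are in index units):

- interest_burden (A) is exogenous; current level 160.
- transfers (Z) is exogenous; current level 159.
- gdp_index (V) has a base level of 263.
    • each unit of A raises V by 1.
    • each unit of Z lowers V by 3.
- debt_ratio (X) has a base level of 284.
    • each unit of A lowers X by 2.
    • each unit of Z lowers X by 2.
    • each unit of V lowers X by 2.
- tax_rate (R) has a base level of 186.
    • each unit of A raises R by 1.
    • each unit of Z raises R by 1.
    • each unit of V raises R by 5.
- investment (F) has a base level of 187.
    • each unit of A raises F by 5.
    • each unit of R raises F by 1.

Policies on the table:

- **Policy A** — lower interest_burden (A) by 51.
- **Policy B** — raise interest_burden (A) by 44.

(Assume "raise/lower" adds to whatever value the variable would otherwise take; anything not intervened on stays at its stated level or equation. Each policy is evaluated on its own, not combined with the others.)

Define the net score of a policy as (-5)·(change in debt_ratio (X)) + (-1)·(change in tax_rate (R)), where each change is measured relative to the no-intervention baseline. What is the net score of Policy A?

Baseline:
  A = 160
  Z = 159
  V = 263 + 160 − 3·159 = -54
  X = 284 − 2·160 − 2·159 − 2·(-54) = -246
  R = 186 + 160 + 159 + 5·(-54) = 235
Policy A (A − 51):
  A = 160 − 51 = 109
  Z = 159
  V = 263 + 109 − 3·159 = -105
  X = 284 − 2·109 − 2·159 − 2·(-105) = -42
  R = 186 + 109 + 159 + 5·(-105) = -71
ΔX = -42 − (-246) = 204; ΔR = -71 − 235 = -306
Score = (-5)·204 + (-1)·(-306) = -714

-714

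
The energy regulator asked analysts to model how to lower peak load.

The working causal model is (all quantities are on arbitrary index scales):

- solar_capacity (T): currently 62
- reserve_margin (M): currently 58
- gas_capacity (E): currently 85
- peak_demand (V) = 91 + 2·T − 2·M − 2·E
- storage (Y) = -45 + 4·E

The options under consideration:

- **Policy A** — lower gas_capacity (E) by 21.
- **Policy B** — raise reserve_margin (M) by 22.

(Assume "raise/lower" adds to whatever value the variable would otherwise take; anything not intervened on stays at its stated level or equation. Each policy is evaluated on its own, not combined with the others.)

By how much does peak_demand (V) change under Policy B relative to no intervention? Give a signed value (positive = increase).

-44

Baseline:
  T = 62
  M = 58
  E = 85
  V = 91 + 2·62 − 2·58 − 2·85 = -71
Policy B (M + 22):
  T = 62
  M = 58 + 22 = 80
  E = 85
  V = 91 + 2·62 − 2·80 − 2·85 = -115
Change in V: -115 − (-71) = -44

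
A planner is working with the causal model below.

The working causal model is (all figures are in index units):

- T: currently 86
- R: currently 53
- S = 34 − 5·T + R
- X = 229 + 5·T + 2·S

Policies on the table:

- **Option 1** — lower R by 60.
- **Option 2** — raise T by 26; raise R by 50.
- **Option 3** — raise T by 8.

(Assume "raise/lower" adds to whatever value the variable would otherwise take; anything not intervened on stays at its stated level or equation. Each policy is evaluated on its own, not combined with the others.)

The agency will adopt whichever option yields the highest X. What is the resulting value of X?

Option 1 (R − 60):
  T = 86
  R = 53 − 60 = -7
  S = 34 − 5·86 + (-7) = -403
  X = 229 + 5·86 + 2·(-403) = -147
Option 2 (T + 26, R + 50):
  T = 86 + 26 = 112
  R = 53 + 50 = 103
  S = 34 − 5·112 + 103 = -423
  X = 229 + 5·112 + 2·(-423) = -57
Option 3 (T + 8):
  T = 86 + 8 = 94
  R = 53
  S = 34 − 5·94 + 53 = -383
  X = 229 + 5·94 + 2·(-383) = -67
Comparing — Option 1: X=-147, Option 2: X=-57, Option 3: X=-67. Highest is -57 (Option 2).

-57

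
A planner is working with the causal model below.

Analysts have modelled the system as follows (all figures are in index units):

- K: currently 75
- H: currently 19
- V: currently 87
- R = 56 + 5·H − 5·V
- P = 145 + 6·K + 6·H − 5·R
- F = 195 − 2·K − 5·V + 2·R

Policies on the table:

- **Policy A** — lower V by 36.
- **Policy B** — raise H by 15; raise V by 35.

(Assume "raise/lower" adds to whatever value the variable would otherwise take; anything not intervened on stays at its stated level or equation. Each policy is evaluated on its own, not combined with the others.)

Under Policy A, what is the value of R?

Policy A (V − 36):
  H = 19
  V = 87 − 36 = 51
  R = 56 + 5·19 − 5·51 = -104

-104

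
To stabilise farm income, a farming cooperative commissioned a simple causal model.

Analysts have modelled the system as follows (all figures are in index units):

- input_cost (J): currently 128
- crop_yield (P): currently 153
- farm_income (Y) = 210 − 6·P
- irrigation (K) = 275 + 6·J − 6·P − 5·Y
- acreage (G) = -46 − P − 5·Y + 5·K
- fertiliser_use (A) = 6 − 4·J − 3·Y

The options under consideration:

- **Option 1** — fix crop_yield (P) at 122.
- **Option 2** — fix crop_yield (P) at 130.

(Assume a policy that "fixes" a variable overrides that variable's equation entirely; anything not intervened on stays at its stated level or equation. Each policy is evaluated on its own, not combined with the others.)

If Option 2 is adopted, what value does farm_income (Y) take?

Option 2 (P := 130):
  P = 130
  Y = 210 − 6·130 = -570

-570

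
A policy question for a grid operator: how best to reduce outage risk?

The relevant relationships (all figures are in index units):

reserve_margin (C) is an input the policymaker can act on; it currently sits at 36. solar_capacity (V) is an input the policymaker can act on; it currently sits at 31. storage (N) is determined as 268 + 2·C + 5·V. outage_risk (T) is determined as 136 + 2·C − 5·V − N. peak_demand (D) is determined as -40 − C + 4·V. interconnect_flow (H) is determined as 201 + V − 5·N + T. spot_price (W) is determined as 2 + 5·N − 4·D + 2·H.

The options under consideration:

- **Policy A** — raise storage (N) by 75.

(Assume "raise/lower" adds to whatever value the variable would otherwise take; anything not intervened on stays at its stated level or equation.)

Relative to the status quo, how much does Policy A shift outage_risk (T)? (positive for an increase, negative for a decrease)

Baseline:
  C = 36
  V = 31
  N = 268 + 2·36 + 5·31 = 495
  T = 136 + 2·36 − 5·31 − 495 = -442
Policy A (N + 75):
  C = 36
  V = 31
  N = 268 + 2·36 + 5·31 (+75 from intervention) = 570
  T = 136 + 2·36 − 5·31 − 570 = -517
Change in T: -517 − (-442) = -75

-75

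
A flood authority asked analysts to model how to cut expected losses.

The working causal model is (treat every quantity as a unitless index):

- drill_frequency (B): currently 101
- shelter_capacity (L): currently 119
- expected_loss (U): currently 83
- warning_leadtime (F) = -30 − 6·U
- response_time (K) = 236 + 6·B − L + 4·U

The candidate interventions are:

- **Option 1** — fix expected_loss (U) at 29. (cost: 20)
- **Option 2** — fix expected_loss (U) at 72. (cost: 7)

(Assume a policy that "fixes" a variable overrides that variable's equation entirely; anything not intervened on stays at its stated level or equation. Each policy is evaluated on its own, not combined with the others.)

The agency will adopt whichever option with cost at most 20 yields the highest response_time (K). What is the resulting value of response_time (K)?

1011

Option 1 (U := 29):
  B = 101
  L = 119
  U = 29
  K = 236 + 6·101 − 119 + 4·29 = 839
Option 2 (U := 72):
  B = 101
  L = 119
  U = 72
  K = 236 + 6·101 − 119 + 4·72 = 1011
Comparing — Option 1: K=839, Option 2: K=1011. Highest is 1011 (Option 2).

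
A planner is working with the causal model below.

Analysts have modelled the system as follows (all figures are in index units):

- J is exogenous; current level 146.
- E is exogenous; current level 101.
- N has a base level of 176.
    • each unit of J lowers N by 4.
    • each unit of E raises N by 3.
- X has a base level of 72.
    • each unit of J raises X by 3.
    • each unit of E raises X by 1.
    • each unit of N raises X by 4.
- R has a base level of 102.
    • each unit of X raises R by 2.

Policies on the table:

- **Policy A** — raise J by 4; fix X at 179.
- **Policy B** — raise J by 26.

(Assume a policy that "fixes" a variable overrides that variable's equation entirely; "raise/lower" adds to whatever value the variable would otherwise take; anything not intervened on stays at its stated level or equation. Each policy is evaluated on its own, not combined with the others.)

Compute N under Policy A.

-121

Policy A (J + 4, X := 179):
  J = 146 + 4 = 150
  E = 101
  N = 176 − 4·150 + 3·101 = -121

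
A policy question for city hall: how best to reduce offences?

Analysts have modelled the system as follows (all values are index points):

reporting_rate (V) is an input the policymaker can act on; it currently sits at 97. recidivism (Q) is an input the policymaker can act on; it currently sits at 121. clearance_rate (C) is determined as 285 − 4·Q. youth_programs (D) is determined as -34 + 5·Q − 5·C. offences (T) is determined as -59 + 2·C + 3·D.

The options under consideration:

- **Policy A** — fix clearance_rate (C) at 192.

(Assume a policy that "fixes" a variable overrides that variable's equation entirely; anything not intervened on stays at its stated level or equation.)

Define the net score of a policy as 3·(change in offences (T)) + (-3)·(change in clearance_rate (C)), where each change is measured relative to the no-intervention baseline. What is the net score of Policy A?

-16422

Baseline:
  Q = 121
  C = 285 − 4·121 = -199
  D = -34 + 5·121 − 5·(-199) = 1566
  T = -59 + 2·(-199) + 3·1566 = 4241
Policy A (C := 192):
  Q = 121
  C = 192
  D = -34 + 5·121 − 5·192 = -389
  T = -59 + 2·192 + 3·(-389) = -842
ΔT = -842 − 4241 = -5083; ΔC = 192 − (-199) = 391
Score = 3·(-5083) + (-3)·391 = -16422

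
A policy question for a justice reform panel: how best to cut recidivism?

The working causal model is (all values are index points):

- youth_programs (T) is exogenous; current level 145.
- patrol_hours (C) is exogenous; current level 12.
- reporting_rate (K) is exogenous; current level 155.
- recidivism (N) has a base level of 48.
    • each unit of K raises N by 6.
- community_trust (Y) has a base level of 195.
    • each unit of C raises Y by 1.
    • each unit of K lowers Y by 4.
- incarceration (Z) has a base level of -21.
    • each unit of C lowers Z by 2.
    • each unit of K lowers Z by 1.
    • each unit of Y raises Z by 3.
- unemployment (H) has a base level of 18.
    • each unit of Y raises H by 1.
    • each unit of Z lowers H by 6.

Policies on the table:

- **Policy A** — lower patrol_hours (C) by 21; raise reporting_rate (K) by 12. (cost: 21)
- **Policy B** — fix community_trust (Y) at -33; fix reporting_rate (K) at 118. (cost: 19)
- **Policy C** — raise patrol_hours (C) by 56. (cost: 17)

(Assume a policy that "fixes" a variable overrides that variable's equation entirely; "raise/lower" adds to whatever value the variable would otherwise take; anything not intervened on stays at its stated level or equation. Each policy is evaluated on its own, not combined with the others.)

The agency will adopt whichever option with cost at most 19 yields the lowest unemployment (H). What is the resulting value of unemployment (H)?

Policy B (Y := -33, K := 118):
  C = 12
  K = 118
  Y = -33
  Z = -21 − 2·12 − 118 + 3·(-33) = -262
  H = 18 + (-33) − 6·(-262) = 1557
Policy C (C + 56):
  C = 12 + 56 = 68
  K = 155
  Y = 195 + 68 − 4·155 = -357
  Z = -21 − 2·68 − 155 + 3·(-357) = -1383
  H = 18 + (-357) − 6·(-1383) = 7959
Comparing — Policy B: H=1557, Policy C: H=7959. Lowest is 1557 (Policy B).

1557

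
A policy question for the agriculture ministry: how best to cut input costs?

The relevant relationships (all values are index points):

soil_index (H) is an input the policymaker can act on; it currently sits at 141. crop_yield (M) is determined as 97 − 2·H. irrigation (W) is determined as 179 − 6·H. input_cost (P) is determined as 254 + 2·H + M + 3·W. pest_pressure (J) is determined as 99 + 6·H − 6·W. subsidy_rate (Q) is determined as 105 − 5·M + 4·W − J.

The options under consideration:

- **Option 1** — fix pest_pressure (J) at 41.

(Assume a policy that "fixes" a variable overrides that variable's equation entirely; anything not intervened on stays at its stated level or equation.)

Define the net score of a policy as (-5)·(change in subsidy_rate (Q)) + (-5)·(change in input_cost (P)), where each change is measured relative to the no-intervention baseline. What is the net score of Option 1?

-24530

Baseline:
  H = 141
  M = 97 − 2·141 = -185
  W = 179 − 6·141 = -667
  P = 254 + 2·141 + (-185) + 3·(-667) = -1650
  J = 99 + 6·141 − 6·(-667) = 4947
  Q = 105 − 5·(-185) + 4·(-667) − 4947 = -6585
Option 1 (J := 41):
  H = 141
  M = 97 − 2·141 = -185
  W = 179 − 6·141 = -667
  P = 254 + 2·141 + (-185) + 3·(-667) = -1650
  J = 41
  Q = 105 − 5·(-185) + 4·(-667) − 41 = -1679
ΔQ = -1679 − (-6585) = 4906; ΔP = -1650 − (-1650) = 0
Score = (-5)·4906 + (-5)·0 = -24530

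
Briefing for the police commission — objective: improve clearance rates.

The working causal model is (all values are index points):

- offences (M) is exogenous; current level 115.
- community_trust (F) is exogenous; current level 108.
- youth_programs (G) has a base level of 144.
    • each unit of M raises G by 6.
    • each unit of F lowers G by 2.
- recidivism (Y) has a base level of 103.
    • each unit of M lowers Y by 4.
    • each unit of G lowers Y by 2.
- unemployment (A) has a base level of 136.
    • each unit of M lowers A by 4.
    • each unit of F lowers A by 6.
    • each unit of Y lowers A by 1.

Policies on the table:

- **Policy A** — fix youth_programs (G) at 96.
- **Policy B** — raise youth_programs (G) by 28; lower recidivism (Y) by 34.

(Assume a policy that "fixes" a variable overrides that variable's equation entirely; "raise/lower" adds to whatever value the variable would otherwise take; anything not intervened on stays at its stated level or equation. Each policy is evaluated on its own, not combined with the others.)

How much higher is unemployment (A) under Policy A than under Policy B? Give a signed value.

Policy A (G := 96):
  M = 115
  F = 108
  G = 96
  Y = 103 − 4·115 − 2·96 = -549
  A = 136 − 4·115 − 6·108 − (-549) = -423
Policy B (G + 28, Y − 34):
  M = 115
  F = 108
  G = 144 + 6·115 − 2·108 (+28 from intervention) = 646
  Y = 103 − 4·115 − 2·646 (−34 from intervention) = -1683
  A = 136 − 4·115 − 6·108 − (-1683) = 711
A: -423 − 711 = -1134

-1134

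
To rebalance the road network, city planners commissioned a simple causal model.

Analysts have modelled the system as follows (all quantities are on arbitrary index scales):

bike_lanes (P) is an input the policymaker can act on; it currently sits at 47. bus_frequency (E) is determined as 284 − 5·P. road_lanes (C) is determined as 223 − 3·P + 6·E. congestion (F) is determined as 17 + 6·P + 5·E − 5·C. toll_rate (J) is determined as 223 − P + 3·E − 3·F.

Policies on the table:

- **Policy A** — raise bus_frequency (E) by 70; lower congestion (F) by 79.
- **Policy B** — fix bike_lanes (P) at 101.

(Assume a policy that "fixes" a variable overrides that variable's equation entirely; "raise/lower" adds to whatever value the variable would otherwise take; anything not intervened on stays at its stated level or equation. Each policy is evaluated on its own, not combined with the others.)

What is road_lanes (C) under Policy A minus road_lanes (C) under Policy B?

Policy A (E + 70, F − 79):
  P = 47
  E = 284 − 5·47 (+70 from intervention) = 119
  C = 223 − 3·47 + 6·119 = 796
Policy B (P := 101):
  P = 101
  E = 284 − 5·101 = -221
  C = 223 − 3·101 + 6·(-221) = -1406
C: 796 − (-1406) = 2202

2202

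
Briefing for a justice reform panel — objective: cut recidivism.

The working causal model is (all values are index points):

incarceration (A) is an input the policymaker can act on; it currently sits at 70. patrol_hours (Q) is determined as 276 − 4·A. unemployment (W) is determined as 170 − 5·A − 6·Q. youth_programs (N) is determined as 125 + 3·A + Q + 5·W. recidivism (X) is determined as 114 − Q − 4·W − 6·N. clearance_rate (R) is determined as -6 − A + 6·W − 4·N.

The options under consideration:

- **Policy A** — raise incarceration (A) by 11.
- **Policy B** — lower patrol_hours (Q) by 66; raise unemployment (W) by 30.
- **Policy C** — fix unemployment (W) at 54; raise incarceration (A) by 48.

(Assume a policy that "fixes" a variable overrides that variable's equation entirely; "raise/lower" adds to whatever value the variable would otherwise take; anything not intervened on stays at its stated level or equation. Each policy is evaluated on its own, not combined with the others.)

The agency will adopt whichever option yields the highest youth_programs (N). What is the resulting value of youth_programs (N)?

1615

Policy A (A + 11):
  A = 70 + 11 = 81
  Q = 276 − 4·81 = -48
  W = 170 − 5·81 − 6·(-48) = 53
  N = 125 + 3·81 + (-48) + 5·53 = 585
Policy B (Q − 66, W + 30):
  A = 70
  Q = 276 − 4·70 (−66 from intervention) = -70
  W = 170 − 5·70 − 6·(-70) (+30 from intervention) = 270
  N = 125 + 3·70 + (-70) + 5·270 = 1615
Policy C (W := 54, A + 48):
  A = 70 + 48 = 118
  Q = 276 − 4·118 = -196
  W = 54
  N = 125 + 3·118 + (-196) + 5·54 = 553
Comparing — Policy A: N=585, Policy B: N=1615, Policy C: N=553. Highest is 1615 (Policy B).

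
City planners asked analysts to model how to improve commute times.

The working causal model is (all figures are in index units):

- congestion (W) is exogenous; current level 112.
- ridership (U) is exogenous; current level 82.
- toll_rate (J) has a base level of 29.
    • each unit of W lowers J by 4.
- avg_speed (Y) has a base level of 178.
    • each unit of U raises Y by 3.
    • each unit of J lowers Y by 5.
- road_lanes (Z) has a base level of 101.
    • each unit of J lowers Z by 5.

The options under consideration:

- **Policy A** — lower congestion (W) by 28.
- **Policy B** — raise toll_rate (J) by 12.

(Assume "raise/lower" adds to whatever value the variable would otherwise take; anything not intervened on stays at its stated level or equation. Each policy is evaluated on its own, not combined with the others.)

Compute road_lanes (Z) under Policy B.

2136

Policy B (J + 12):
  W = 112
  J = 29 − 4·112 (+12 from intervention) = -407
  Z = 101 − 5·(-407) = 2136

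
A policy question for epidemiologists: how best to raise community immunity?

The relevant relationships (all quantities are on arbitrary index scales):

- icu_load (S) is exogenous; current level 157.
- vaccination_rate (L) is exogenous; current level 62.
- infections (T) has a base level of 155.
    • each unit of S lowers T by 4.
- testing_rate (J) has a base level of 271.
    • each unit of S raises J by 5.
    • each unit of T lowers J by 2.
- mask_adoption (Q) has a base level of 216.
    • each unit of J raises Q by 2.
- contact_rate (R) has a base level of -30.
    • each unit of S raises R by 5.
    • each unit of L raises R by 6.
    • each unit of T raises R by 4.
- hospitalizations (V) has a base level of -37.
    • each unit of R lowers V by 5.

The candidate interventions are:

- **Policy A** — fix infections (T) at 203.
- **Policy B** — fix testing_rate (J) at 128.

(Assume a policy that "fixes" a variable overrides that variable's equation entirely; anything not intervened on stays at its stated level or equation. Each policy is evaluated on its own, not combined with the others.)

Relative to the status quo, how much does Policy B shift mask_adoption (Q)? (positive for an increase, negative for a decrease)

-3748

Baseline:
  S = 157
  T = 155 − 4·157 = -473
  J = 271 + 5·157 − 2·(-473) = 2002
  Q = 216 + 2·2002 = 4220
Policy B (J := 128):
  S = 157
  T = 155 − 4·157 = -473
  J = 128
  Q = 216 + 2·128 = 472
Change in Q: 472 − 4220 = -3748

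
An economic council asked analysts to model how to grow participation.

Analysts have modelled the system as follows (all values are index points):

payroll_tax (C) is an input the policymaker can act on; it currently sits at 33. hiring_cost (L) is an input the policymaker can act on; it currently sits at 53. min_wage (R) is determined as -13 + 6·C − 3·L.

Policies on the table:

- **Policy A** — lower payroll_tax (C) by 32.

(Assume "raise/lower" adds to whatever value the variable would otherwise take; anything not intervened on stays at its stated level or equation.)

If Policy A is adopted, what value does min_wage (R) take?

Policy A (C − 32):
  C = 33 − 32 = 1
  L = 53
  R = -13 + 6·1 − 3·53 = -166

-166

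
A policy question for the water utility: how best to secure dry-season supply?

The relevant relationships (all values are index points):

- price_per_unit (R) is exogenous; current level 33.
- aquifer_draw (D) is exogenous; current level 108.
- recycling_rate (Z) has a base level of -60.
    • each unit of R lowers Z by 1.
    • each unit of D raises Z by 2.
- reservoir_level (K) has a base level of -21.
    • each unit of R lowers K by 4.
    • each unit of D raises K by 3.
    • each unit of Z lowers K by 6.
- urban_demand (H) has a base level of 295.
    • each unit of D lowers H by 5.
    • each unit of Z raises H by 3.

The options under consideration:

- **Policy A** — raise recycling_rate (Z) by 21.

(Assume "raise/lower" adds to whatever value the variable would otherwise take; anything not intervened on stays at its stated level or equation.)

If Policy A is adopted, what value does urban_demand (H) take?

Policy A (Z + 21):
  R = 33
  D = 108
  Z = -60 − 33 + 2·108 (+21 from intervention) = 144
  H = 295 − 5·108 + 3·144 = 187

187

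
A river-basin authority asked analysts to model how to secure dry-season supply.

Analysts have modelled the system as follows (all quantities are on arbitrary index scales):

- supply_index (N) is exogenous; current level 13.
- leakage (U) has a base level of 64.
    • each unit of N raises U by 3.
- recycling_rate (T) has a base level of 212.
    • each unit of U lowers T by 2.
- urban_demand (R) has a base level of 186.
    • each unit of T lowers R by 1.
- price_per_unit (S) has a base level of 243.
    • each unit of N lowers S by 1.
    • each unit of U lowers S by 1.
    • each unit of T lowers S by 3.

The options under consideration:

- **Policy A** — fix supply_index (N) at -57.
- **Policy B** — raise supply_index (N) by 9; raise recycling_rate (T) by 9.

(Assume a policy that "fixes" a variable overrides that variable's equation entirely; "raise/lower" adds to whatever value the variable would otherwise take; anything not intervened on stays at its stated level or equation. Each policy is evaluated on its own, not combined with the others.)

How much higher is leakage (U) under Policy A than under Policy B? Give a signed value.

Policy A (N := -57):
  N = -57
  U = 64 + 3·(-57) = -107
Policy B (N + 9, T + 9):
  N = 13 + 9 = 22
  U = 64 + 3·22 = 130
U: -107 − 130 = -237

-237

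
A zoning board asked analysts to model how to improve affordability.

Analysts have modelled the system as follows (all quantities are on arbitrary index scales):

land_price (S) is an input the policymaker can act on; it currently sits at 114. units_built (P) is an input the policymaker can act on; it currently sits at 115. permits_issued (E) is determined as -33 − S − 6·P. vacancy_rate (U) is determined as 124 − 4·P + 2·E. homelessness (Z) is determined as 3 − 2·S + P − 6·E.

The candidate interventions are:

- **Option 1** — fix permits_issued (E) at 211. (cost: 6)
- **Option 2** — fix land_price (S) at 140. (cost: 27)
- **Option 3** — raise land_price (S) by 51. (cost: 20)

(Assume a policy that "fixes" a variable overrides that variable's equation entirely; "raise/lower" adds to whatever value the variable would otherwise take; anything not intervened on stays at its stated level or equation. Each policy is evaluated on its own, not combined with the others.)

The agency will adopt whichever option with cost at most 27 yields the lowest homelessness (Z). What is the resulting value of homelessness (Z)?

-1376

Option 1 (E := 211):
  S = 114
  P = 115
  E = 211
  Z = 3 − 2·114 + 115 − 6·211 = -1376
Option 2 (S := 140):
  S = 140
  P = 115
  E = -33 − 140 − 6·115 = -863
  Z = 3 − 2·140 + 115 − 6·(-863) = 5016
Option 3 (S + 51):
  S = 114 + 51 = 165
  P = 115
  E = -33 − 165 − 6·115 = -888
  Z = 3 − 2·165 + 115 − 6·(-888) = 5116
Comparing — Option 1: Z=-1376, Option 2: Z=5016, Option 3: Z=5116. Lowest is -1376 (Option 1).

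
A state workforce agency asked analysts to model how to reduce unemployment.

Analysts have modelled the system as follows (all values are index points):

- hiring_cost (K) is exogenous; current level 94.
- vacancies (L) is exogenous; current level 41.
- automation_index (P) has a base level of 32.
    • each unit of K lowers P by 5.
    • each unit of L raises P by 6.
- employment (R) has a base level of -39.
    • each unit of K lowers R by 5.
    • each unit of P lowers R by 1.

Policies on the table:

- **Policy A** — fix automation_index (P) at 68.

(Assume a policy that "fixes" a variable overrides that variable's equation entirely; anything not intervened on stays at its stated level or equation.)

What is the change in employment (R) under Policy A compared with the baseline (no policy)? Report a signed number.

Baseline:
  K = 94
  L = 41
  P = 32 − 5·94 + 6·41 = -192
  R = -39 − 5·94 − (-192) = -317
Policy A (P := 68):
  K = 94
  L = 41
  P = 68
  R = -39 − 5·94 − 68 = -577
Change in R: -577 − (-317) = -260

-260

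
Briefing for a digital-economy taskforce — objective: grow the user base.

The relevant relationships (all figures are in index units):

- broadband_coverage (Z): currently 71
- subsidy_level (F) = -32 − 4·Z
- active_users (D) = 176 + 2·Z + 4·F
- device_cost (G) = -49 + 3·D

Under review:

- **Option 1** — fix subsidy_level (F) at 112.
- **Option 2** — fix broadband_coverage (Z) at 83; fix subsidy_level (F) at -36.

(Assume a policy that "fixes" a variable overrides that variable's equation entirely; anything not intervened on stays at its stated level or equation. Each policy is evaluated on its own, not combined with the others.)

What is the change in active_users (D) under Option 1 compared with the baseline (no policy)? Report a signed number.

1712

Baseline:
  Z = 71
  F = -32 − 4·71 = -316
  D = 176 + 2·71 + 4·(-316) = -946
Option 1 (F := 112):
  Z = 71
  F = 112
  D = 176 + 2·71 + 4·112 = 766
Change in D: 766 − (-946) = 1712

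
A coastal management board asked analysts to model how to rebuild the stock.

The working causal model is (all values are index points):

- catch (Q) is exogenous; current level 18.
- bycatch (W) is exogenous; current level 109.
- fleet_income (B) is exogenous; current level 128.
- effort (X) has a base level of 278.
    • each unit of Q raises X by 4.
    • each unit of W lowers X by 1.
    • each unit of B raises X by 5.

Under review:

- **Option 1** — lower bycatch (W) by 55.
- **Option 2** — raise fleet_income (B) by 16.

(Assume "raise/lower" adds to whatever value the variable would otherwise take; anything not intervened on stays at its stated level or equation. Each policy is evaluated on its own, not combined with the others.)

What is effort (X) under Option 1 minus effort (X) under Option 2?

Option 1 (W − 55):
  Q = 18
  W = 109 − 55 = 54
  B = 128
  X = 278 + 4·18 − 54 + 5·128 = 936
Option 2 (B + 16):
  Q = 18
  W = 109
  B = 128 + 16 = 144
  X = 278 + 4·18 − 109 + 5·144 = 961
X: 936 − 961 = -25

-25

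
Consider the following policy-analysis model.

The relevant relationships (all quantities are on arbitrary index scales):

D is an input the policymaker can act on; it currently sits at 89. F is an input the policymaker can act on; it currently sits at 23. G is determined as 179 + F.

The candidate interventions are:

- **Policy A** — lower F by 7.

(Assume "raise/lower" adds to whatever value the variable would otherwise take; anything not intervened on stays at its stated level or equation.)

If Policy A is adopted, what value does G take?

Policy A (F − 7):
  F = 23 − 7 = 16
  G = 179 + 16 = 195

195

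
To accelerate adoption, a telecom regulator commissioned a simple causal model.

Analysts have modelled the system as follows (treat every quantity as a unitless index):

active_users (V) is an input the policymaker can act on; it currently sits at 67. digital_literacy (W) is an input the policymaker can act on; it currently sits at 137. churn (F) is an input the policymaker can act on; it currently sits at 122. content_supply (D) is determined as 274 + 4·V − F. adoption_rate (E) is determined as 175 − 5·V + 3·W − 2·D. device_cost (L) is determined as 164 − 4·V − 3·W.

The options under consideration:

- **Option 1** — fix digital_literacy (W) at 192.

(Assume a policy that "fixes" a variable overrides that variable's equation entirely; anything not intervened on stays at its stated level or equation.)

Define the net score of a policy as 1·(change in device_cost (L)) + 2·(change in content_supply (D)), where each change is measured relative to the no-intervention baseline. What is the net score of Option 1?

-165

Baseline:
  V = 67
  W = 137
  F = 122
  D = 274 + 4·67 − 122 = 420
  L = 164 − 4·67 − 3·137 = -515
Option 1 (W := 192):
  V = 67
  W = 192
  F = 122
  D = 274 + 4·67 − 122 = 420
  L = 164 − 4·67 − 3·192 = -680
ΔL = -680 − (-515) = -165; ΔD = 420 − 420 = 0
Score = 1·(-165) + 2·0 = -165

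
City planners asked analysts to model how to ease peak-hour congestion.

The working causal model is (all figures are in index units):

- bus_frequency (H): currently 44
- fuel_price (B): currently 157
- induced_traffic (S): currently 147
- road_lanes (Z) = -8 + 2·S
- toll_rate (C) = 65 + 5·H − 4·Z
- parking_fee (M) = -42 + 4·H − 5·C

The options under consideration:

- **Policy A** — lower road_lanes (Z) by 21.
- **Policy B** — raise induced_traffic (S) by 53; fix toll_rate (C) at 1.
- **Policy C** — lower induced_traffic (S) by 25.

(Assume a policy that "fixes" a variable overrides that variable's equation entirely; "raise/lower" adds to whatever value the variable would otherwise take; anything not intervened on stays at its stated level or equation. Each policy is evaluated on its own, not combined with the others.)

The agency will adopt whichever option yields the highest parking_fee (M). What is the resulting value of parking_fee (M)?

Policy A (Z − 21):
  H = 44
  S = 147
  Z = -8 + 2·147 (−21 from intervention) = 265
  C = 65 + 5·44 − 4·265 = -775
  M = -42 + 4·44 − 5·(-775) = 4009
Policy B (S + 53, C := 1):
  H = 44
  S = 147 + 53 = 200
  Z = -8 + 2·200 = 392
  C = 1
  M = -42 + 4·44 − 5·1 = 129
Policy C (S − 25):
  H = 44
  S = 147 − 25 = 122
  Z = -8 + 2·122 = 236
  C = 65 + 5·44 − 4·236 = -659
  M = -42 + 4·44 − 5·(-659) = 3429
Comparing — Policy A: M=4009, Policy B: M=129, Policy C: M=3429. Highest is 4009 (Policy A).

4009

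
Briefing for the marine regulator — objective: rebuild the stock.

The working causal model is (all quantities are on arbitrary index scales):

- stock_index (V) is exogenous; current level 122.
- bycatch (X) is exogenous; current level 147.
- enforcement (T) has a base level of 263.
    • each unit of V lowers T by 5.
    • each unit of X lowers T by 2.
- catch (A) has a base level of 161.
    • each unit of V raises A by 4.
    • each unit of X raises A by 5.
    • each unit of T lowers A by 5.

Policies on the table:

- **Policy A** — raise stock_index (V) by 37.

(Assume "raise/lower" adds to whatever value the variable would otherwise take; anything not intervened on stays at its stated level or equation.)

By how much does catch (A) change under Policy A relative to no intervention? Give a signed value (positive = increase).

Baseline:
  V = 122
  X = 147
  T = 263 − 5·122 − 2·147 = -641
  A = 161 + 4·122 + 5·147 − 5·(-641) = 4589
Policy A (V + 37):
  V = 122 + 37 = 159
  X = 147
  T = 263 − 5·159 − 2·147 = -826
  A = 161 + 4·159 + 5·147 − 5·(-826) = 5662
Change in A: 5662 − 4589 = 1073

1073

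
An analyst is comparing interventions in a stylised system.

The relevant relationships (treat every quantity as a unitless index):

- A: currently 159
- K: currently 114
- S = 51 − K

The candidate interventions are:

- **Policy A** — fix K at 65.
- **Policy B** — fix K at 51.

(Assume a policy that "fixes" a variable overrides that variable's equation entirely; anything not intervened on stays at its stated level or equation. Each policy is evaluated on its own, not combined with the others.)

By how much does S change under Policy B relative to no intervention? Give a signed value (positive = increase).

63

Baseline:
  K = 114
  S = 51 − 114 = -63
Policy B (K := 51):
  K = 51
  S = 51 − 51 = 0
Change in S: 0 − (-63) = 63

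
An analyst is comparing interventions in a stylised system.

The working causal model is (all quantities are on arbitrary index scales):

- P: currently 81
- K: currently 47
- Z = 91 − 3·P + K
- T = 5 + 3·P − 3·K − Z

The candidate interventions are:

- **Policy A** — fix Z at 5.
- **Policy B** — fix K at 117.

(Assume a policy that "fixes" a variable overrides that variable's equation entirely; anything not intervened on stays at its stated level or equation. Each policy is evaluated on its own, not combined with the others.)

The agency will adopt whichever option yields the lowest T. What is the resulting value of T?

Policy A (Z := 5):
  P = 81
  K = 47
  Z = 5
  T = 5 + 3·81 − 3·47 − 5 = 102
Policy B (K := 117):
  P = 81
  K = 117
  Z = 91 − 3·81 + 117 = -35
  T = 5 + 3·81 − 3·117 − (-35) = -68
Comparing — Policy A: T=102, Policy B: T=-68. Lowest is -68 (Policy B).

-68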